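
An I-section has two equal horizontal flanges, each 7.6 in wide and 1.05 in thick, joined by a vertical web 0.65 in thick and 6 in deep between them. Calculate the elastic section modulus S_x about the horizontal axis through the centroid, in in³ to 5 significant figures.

S_x ≈ 52.217 in³

Split into non-overlapping primitives; take the origin at the lower-left of the bounding box.
Bottom flange: 7.6 × 1.05, A = 7.98 in², y = 0.525 in, Ī = 0.7331625 in⁴.
Web: 0.65 × 6, A = 3.9 in², y = 4.05 in, Ī = 11.7 in⁴.
Top flange: 7.6 × 1.05, A = 7.98 in², y = 7.575 in, Ī = 0.7331625 in⁴.
By symmetry the centroid is at mid-height, ȳ = 4.05 in.
Transfer each piece to the horizontal axis through the centroid using Ī + A·d² with d = y − 4.05:
  bottom flange: d = -3.525 in → contributes +99.88965 in⁴
  web: d = 0 in → contributes +11.7 in⁴
  top flange: d = 3.525 in → contributes +99.88965 in⁴
Total I = 211.4793 in⁴.
Extreme fibre distance c = 4.05 in; S = I/c = 52.21711 in³.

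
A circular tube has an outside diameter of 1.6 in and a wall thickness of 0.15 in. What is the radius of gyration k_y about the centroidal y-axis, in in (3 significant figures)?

Treat the section as a set of non-overlapping primitives; coordinates are from the bounding-box lower-left.
Outer circle: ⌀1.6, A = 2.0106 in², x = 0.8 in, Ī = 0.3217 in⁴.
Bore (subtracted): ⌀1.3, A = 1.3273 in², x = 0.8 in, Ī = 0.1402 in⁴.
By symmetry the centroid is at mid-width, x̄ = 0.8 in.
All pieces are centred on the centroidal y-axis, so I = ΣĪ (holes subtracted) = 0.1815 in⁴.
Radius of gyration: k = √(I/A) = √(0.1815 / 0.6833) = 0.51539 in.

k_y ≈ 0.515 in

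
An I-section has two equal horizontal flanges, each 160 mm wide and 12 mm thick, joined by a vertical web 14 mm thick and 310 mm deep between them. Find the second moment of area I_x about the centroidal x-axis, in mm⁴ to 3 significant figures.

I_x ≈ 1.34 × 10⁸ mm⁴

Treat the section as a set of non-overlapping primitives; coordinates are from the bounding-box lower-left.
Bottom flange: 160 × 12, A = 1 920 mm², y = 6 mm, Ī = 23 040 mm⁴.
Web: 14 × 310, A = 4 340 mm², y = 167 mm, Ī = 34 756 167 mm⁴.
Top flange: 160 × 12, A = 1 920 mm², y = 328 mm, Ī = 23 040 mm⁴.
By symmetry the centroid is at mid-height, ȳ = 167 mm.
Transfer each piece to the centroidal x-axis using Ī + A·d² with d = y − 167:
  bottom flange: d = -161 mm → contributes +49 791 360 mm⁴
  web: d = 0 mm → contributes +34 756 167 mm⁴
  top flange: d = 161 mm → contributes +49 791 360 mm⁴
Total I = 134 338 887 mm⁴.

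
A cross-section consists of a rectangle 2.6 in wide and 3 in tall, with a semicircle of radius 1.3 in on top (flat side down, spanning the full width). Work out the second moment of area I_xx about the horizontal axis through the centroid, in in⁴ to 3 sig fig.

I_xx ≈ 14.5 in⁴

Split into non-overlapping primitives; take the origin at the lower-left of the bounding box.
Rectangular body: 2.6 × 3, A = 7.8 in², y = 1.5 in, Ī = 5.85 in⁴.
Semicircular cap: semicircle r = 1.3, A = 2.6546 in², y = 3.5517 in, Ī = 0.31348 in⁴.
Centroid: ȳ = ΣA·y / ΣA = 2.021 in.
Transfer each piece to the horizontal axis through the centroid using Ī + A·d² with d = y − 2.021:
  rectangular body: d = -0.52098 in → contributes +7.9671 in⁴
  semicircular cap: d = 1.5308 in → contributes +6.5339 in⁴
Total I = 14.501 in⁴.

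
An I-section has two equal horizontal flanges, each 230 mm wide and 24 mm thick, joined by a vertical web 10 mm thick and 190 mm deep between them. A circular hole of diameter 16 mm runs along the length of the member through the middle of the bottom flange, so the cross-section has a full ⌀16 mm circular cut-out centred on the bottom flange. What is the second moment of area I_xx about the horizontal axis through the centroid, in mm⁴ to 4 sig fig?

I_xx ≈ 1.303 × 10⁸ mm⁴

Decompose the section into non-overlapping parts with the origin at the bottom-left of its bounding rectangle.
Bottom flange: 230 × 24, A = 5 520 mm², y = 12 mm, Ī = 264 960 mm⁴.
Web: 10 × 190, A = 1 900 mm², y = 119 mm, Ī = 5 715 833 mm⁴.
Top flange: 230 × 24, A = 5 520 mm², y = 226 mm, Ī = 264 960 mm⁴.
Hole (subtracted): ⌀16, A = 201.062 mm², y = 12 mm, Ī = 3216.99 mm⁴.
Centroid: ȳ = ΣA·y / ΣA = 120.689 mm.
Transfer each piece to the horizontal axis through the centroid using Ī + A·d² with d = y − 120.689:
  bottom flange: d = -108.689 mm → contributes +65 474 139 mm⁴
  web: d = -1.68881 mm → contributes +5 721 252 mm⁴
  top flange: d = 105.311 mm → contributes +61 484 228 mm⁴
  hole: d = -108.689 mm → contributes −2 378 413 mm⁴
Total I = 130 301 206 mm⁴.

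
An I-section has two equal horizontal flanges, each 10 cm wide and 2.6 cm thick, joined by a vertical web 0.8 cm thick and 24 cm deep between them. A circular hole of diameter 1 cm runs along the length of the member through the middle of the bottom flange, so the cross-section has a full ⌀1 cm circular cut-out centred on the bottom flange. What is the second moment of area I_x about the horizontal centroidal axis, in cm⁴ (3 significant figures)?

Split into non-overlapping primitives; take the origin at the lower-left of the bounding box.
Bottom flange: 10 × 2.6, A = 26 cm², y = 1.3 cm, Ī = 14.647 cm⁴.
Web: 0.8 × 24, A = 19.2 cm², y = 14.6 cm, Ī = 921.6 cm⁴.
Top flange: 10 × 2.6, A = 26 cm², y = 27.9 cm, Ī = 14.647 cm⁴.
Hole (subtracted): ⌀1, A = 0.7854 cm², y = 1.3 cm, Ī = 0.049087 cm⁴.
Centroid: ȳ = ΣA·y / ΣA = 14.748 cm.
Transfer each piece to the horizontal centroidal axis using Ī + A·d² with d = y − 14.748:
  bottom flange: d = -13.448 cm → contributes +4 717 cm⁴
  web: d = -0.14835 cm → contributes +922.02 cm⁴
  top flange: d = 13.152 cm → contributes +4511.8 cm⁴
  hole: d = -13.448 cm → contributes −142.09 cm⁴
Total I = 10 009 cm⁴.

I_x ≈ 1.00 × 10⁴ cm⁴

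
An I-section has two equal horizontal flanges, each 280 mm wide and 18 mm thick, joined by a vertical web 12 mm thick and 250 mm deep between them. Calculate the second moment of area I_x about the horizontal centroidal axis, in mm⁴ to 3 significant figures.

I_x ≈ 1.97 × 10⁸ mm⁴

Decompose the section into non-overlapping parts with the origin at the bottom-left of its bounding rectangle.
Bottom flange: 280 × 18, A = 5 040 mm², y = 9 mm, Ī = 136 080 mm⁴.
Web: 12 × 250, A = 3 000 mm², y = 143 mm, Ī = 15 625 000 mm⁴.
Top flange: 280 × 18, A = 5 040 mm², y = 277 mm, Ī = 136 080 mm⁴.
By symmetry the centroid is at mid-height, ȳ = 143 mm.
Transfer each piece to the horizontal centroidal axis using Ī + A·d² with d = y − 143:
  bottom flange: d = -134 mm → contributes +90 634 320 mm⁴
  web: d = 0 mm → contributes +15 625 000 mm⁴
  top flange: d = 134 mm → contributes +90 634 320 mm⁴
Total I = 196 893 640 mm⁴.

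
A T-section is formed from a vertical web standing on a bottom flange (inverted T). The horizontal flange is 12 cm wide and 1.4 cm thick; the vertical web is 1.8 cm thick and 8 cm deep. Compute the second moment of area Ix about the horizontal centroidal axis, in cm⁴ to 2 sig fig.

Ix ≈ 250 cm⁴

Treat the section as a set of non-overlapping primitives; coordinates are from the bounding-box lower-left.
Flange: 12 × 1.4, A = 16.8 cm², y = 0.7 cm, Ī = 2.744 cm⁴.
Web: 1.8 × 8, A = 14.4 cm², y = 5.4 cm, Ī = 76.8 cm⁴.
Centroid: ȳ = ΣA·y / ΣA = 2.869 cm.
Transfer each piece to the horizontal centroidal axis using Ī + A·d² with d = y − 2.869:
  flange: d = -2.169 cm → contributes +81.8 cm⁴
  web: d = 2.531 cm → contributes +169 cm⁴
Total I = 250.8 cm⁴.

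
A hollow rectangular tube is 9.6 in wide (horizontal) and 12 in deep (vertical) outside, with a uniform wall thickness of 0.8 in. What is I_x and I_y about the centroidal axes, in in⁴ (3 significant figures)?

Split into non-overlapping primitives; take the origin at the lower-left of the bounding box.
Outer rectangle: 9.6 × 12, A = 115.2 in², y = 6 in, Ī = 1382.4 in⁴.
Inner void (subtracted): 8 × 10.4, A = 83.2 in², y = 6 in, Ī = 749.91 in⁴.
By symmetry the centroid is at mid-height, ȳ = 6 in.
All pieces are centred on the centroidal x-axis, so I = ΣĪ (holes subtracted) = 632.49 in⁴.
Repeating about the centroidal y-axis gives I_y = 441 in⁴.

I_x ≈ 632 in⁴, I_y ≈ 441 in⁴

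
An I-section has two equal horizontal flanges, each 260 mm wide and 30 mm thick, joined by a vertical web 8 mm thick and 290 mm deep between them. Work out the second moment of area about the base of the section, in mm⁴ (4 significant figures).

Treat the section as a set of non-overlapping primitives; coordinates are from the bounding-box lower-left.
Bottom flange: 260 × 30, A = 7 800 mm², y = 15 mm, Ī = 585 000 mm⁴.
Web: 8 × 290, A = 2 320 mm², y = 175 mm, Ī = 16 259 333 mm⁴.
Top flange: 260 × 30, A = 7 800 mm², y = 335 mm, Ī = 585 000 mm⁴.
Transfer each piece to the base of the section using Ī + A·d² with d = y − 0:
  bottom flange: d = 15 mm → contributes +2 340 000 mm⁴
  web: d = 175 mm → contributes +87 309 333 mm⁴
  top flange: d = 335 mm → contributes +875 940 000 mm⁴
Total I = 965 589 333 mm⁴.

I_base ≈ 9.656 × 10⁸ mm⁴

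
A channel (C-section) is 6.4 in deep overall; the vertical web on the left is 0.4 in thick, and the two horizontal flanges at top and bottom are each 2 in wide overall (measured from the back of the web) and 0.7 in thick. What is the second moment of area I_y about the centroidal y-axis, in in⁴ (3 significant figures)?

Break the section into simple shapes (no overlaps), measuring from the bottom-left corner of the bounding box.
Web: 0.4 × 6.4, A = 2.56 in², x = 0.2 in, Ī = 0.034133 in⁴.
Top flange (beyond web): 1.6 × 0.7, A = 1.12 in², x = 1.2 in, Ī = 0.23893 in⁴.
Bottom flange (beyond web): 1.6 × 0.7, A = 1.12 in², x = 1.2 in, Ī = 0.23893 in⁴.
Centroid: x̄ = ΣA·x / ΣA = 0.66667 in.
Transfer each piece to the centroidal y-axis using Ī + A·d² with d = x − 0.66667:
  web: d = -0.46667 in → contributes +0.59164 in⁴
  top flange (beyond web): d = 0.53333 in → contributes +0.55751 in⁴
  bottom flange (beyond web): d = 0.53333 in → contributes +0.55751 in⁴
Total I = 1.7067 in⁴.

I_y ≈ 1.71 in⁴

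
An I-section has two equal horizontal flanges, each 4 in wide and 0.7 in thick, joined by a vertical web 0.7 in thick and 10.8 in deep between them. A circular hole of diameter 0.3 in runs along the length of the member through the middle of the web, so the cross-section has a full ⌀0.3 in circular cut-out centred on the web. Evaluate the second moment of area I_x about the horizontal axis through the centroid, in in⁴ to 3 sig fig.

I_x ≈ 259 in⁴

Treat the section as a set of non-overlapping primitives; coordinates are from the bounding-box lower-left.
Bottom flange: 4 × 0.7, A = 2.8 in², y = 0.35 in, Ī = 0.11433 in⁴.
Web: 0.7 × 10.8, A = 7.56 in², y = 6.1 in, Ī = 73.483 in⁴.
Top flange: 4 × 0.7, A = 2.8 in², y = 11.85 in, Ī = 0.11433 in⁴.
Hole (subtracted): ⌀0.3, A = 0.070686 in², y = 6.1 in, Ī = 0.00039761 in⁴.
By symmetry the centroid is at mid-height, ȳ = 6.1 in.
Transfer each piece to the horizontal axis through the centroid using Ī + A·d² with d = y − 6.1:
  bottom flange: d = -5.75 in → contributes +92.689 in⁴
  web: d = 0 in → contributes +73.483 in⁴
  top flange: d = 5.75 in → contributes +92.689 in⁴
  hole: d = 0 in → contributes −0.00039761 in⁴
Total I = 258.86 in⁴.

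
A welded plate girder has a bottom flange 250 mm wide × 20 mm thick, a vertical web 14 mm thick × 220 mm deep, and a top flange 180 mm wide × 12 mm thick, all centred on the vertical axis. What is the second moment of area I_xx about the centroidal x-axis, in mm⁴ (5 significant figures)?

I_xx ≈ 1.0176 × 10⁸ mm⁴

Treat the section as a set of non-overlapping primitives; coordinates are from the bounding-box lower-left.
Bottom plate: 250 × 20, A = 5 000 mm², y = 10 mm, Ī = 166666.7 mm⁴.
Web plate: 14 × 220, A = 3 080 mm², y = 130 mm, Ī = 12 422 667 mm⁴.
Top plate: 180 × 12, A = 2 160 mm², y = 246 mm, Ī = 25 920 mm⁴.
Centroid: ȳ = ΣA·y / ΣA = 95.875 mm.
Transfer each piece to the centroidal x-axis using Ī + A·d² with d = y − 95.875:
  bottom plate: d = -85.875 mm → contributes +37 039 245 mm⁴
  web plate: d = 34.125 mm → contributes +16 009 375 mm⁴
  top plate: d = 150.125 mm → contributes +48 706 954 mm⁴
Total I = 101 755 573 mm⁴.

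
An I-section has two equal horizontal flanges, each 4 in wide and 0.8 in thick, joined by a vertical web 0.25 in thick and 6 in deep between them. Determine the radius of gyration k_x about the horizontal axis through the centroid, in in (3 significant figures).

k_x ≈ 3.16 in

Split into non-overlapping primitives; take the origin at the lower-left of the bounding box.
Bottom flange: 4 × 0.8, A = 3.2 in², y = 0.4 in, Ī = 0.17067 in⁴.
Web: 0.25 × 6, A = 1.5 in², y = 3.8 in, Ī = 4.5 in⁴.
Top flange: 4 × 0.8, A = 3.2 in², y = 7.2 in, Ī = 0.17067 in⁴.
By symmetry the centroid is at mid-height, ȳ = 3.8 in.
Transfer each piece to the horizontal axis through the centroid using Ī + A·d² with d = y − 3.8:
  bottom flange: d = -3.4 in → contributes +37.163 in⁴
  web: d = 0 in → contributes +4.5 in⁴
  top flange: d = 3.4 in → contributes +37.163 in⁴
Total I = 78.825 in⁴.
Radius of gyration: k = √(I/A) = √(78.825 / 7.9) = 3.1588 in.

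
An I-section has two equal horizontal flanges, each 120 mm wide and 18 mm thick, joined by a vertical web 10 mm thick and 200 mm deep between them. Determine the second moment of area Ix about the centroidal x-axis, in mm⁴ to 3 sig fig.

Ix ≈ 5.81 × 10⁷ mm⁴

Treat the section as a set of non-overlapping primitives; coordinates are from the bounding-box lower-left.
Bottom flange: 120 × 18, A = 2 160 mm², y = 9 mm, Ī = 58 320 mm⁴.
Web: 10 × 200, A = 2 000 mm², y = 118 mm, Ī = 6 666 667 mm⁴.
Top flange: 120 × 18, A = 2 160 mm², y = 227 mm, Ī = 58 320 mm⁴.
By symmetry the centroid is at mid-height, ȳ = 118 mm.
Transfer each piece to the centroidal x-axis using Ī + A·d² with d = y − 118:
  bottom flange: d = -109 mm → contributes +25 721 280 mm⁴
  web: d = 0 mm → contributes +6 666 667 mm⁴
  top flange: d = 109 mm → contributes +25 721 280 mm⁴
Total I = 58 109 227 mm⁴.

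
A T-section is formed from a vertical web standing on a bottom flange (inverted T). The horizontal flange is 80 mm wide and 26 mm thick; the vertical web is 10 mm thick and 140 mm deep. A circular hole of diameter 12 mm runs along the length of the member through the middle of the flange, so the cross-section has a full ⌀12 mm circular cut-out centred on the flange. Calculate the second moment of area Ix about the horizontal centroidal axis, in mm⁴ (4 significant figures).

Ix ≈ 8.037 × 10⁶ mm⁴

Break the section into simple shapes (no overlaps), measuring from the bottom-left corner of the bounding box.
Flange: 80 × 26, A = 2 080 mm², y = 13 mm, Ī = 117 173 mm⁴.
Web: 10 × 140, A = 1 400 mm², y = 96 mm, Ī = 2 286 667 mm⁴.
Hole (subtracted): ⌀12, A = 113.097 mm², y = 13 mm, Ī = 1017.88 mm⁴.
Centroid: ȳ = ΣA·y / ΣA = 47.5124 mm.
Transfer each piece to the horizontal centroidal axis using Ī + A·d² with d = y − 47.5124:
  flange: d = -34.5124 mm → contributes +2 594 678 mm⁴
  web: d = 48.4876 mm → contributes +5 578 129 mm⁴
  hole: d = -34.5124 mm → contributes −135 729 mm⁴
Total I = 8 037 077 mm⁴.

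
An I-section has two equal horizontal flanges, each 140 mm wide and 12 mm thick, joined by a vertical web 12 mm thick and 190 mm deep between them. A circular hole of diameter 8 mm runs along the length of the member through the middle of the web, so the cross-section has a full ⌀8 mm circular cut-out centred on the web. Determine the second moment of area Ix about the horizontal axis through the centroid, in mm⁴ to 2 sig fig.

Decompose the section into non-overlapping parts with the origin at the bottom-left of its bounding rectangle.
Bottom flange: 140 × 12, A = 1 680 mm², y = 6 mm, Ī = 20 160 mm⁴.
Web: 12 × 190, A = 2 280 mm², y = 107 mm, Ī = 6 859 000 mm⁴.
Top flange: 140 × 12, A = 1 680 mm², y = 208 mm, Ī = 20 160 mm⁴.
Hole (subtracted): ⌀8, A = 50.27 mm², y = 107 mm, Ī = 201.1 mm⁴.
By symmetry the centroid is at mid-height, ȳ = 107 mm.
Transfer each piece to the horizontal axis through the centroid using Ī + A·d² with d = y − 107:
  bottom flange: d = -101 mm → contributes +17 157 840 mm⁴
  web: d = 0 mm → contributes +6 859 000 mm⁴
  top flange: d = 101 mm → contributes +17 157 840 mm⁴
  hole: d = 0 mm → contributes −201.1 mm⁴
Total I = 41 174 479 mm⁴.

Ix ≈ 4.1 × 10⁷ mm⁴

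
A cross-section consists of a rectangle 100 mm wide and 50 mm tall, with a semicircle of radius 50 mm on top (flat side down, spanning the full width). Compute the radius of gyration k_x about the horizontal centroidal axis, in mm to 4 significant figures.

Split into non-overlapping primitives; take the origin at the lower-left of the bounding box.
Rectangular body: 100 × 50, A = 5 000 mm², y = 25 mm, Ī = 1 041 667 mm⁴.
Semicircular cap: semicircle r = 50, A = 3926.99 mm², y = 71.2207 mm, Ī = 685 981 mm⁴.
Centroid: ȳ = ΣA·y / ΣA = 45.3325 mm.
Transfer each piece to the horizontal centroidal axis using Ī + A·d² with d = y − 45.3325:
  rectangular body: d = -20.3325 mm → contributes +3 108 721 mm⁴
  semicircular cap: d = 25.8882 mm → contributes +3 317 836 mm⁴
Total I = 6 426 557 mm⁴.
Radius of gyration: k = √(I/A) = √(6 426 557 / 8926.99) = 26.831 mm.

k_x ≈ 26.83 mm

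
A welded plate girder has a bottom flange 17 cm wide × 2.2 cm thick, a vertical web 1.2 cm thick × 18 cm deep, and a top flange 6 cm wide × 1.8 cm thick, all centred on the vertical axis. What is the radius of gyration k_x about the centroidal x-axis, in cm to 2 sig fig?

Decompose the section into non-overlapping parts with the origin at the bottom-left of its bounding rectangle.
Bottom plate: 17 × 2.2, A = 37.4 cm², y = 1.1 cm, Ī = 15.08 cm⁴.
Web plate: 1.2 × 18, A = 21.6 cm², y = 11.2 cm, Ī = 583.2 cm⁴.
Top plate: 6 × 1.8, A = 10.8 cm², y = 21.1 cm, Ī = 2.916 cm⁴.
Centroid: ȳ = ΣA·y / ΣA = 7.32 cm.
Transfer each piece to the centroidal x-axis using Ī + A·d² with d = y − 7.32:
  bottom plate: d = -6.22 cm → contributes +1 462 cm⁴
  web plate: d = 3.88 cm → contributes +908.4 cm⁴
  top plate: d = 13.78 cm → contributes +2 054 cm⁴
Total I = 4 424 cm⁴.
Radius of gyration: k = √(I/A) = √(4 424 / 69.8) = 7.961 cm.

k_x ≈ 8.0 cm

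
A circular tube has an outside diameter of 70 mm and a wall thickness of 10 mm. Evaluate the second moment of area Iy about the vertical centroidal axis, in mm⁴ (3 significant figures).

Decompose the section into non-overlapping parts with the origin at the bottom-left of its bounding rectangle.
Outer circle: ⌀70, A = 3848.5 mm², x = 35 mm, Ī = 1 178 588 mm⁴.
Bore (subtracted): ⌀50, A = 1963.5 mm², x = 35 mm, Ī = 306 796 mm⁴.
By symmetry the centroid is at mid-width, x̄ = 35 mm.
All pieces are centred on the vertical centroidal axis, so I = ΣĪ (holes subtracted) = 871 792 mm⁴.

Iy ≈ 8.72 × 10⁵ mm⁴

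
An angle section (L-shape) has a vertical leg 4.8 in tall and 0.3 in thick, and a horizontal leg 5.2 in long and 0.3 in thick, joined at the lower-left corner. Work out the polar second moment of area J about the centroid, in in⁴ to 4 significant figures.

J ≈ 14.33 in⁴

Decompose the section into non-overlapping parts with the origin at the bottom-left of its bounding rectangle.
Vertical leg: 0.3 × 4.8, A = 1.44 in², y = 2.4 in, Ī = 2.7648 in⁴.
Horizontal leg (remainder): 4.9 × 0.3, A = 1.47 in², y = 0.15 in, Ī = 0.011025 in⁴.
Centroid: ȳ = ΣA·y / ΣA = 1.2634 in.
Transfer each piece to the centroidal x-axis using Ī + A·d² with d = y − 1.2634:
  vertical leg: d = 1.1366 in → contributes +4.62507 in⁴
  horizontal leg (remainder): d = -1.1134 in → contributes +1.83333 in⁴
Total I = 6.4584 in⁴.
For the y-axis: x̄ = 1.4634 in.
Repeating about the centroidal y-axis gives I_y = 7.8694 in⁴.
Polar second moment: J = I_x + I_y = 14.3278 in⁴.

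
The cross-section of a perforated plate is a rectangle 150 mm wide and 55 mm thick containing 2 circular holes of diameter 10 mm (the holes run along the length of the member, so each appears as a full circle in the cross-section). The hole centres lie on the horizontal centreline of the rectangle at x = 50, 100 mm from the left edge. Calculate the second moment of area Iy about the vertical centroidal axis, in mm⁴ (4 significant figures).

Iy ≈ 1.537 × 10⁷ mm⁴

Decompose the section into non-overlapping parts with the origin at the bottom-left of its bounding rectangle.
Plate: 150 × 55, A = 8 250 mm², x = 75 mm, Ī = 15 468 750 mm⁴.
Hole 1 (subtracted): ⌀10, A = 78.5398 mm², x = 50 mm, Ī = 490.874 mm⁴.
Hole 2 (subtracted): ⌀10, A = 78.5398 mm², x = 100 mm, Ī = 490.874 mm⁴.
By symmetry the centroid is at mid-width, x̄ = 75 mm.
Transfer each piece to the vertical centroidal axis using Ī + A·d² with d = x − 75:
  plate: d = 0 mm → contributes +15 468 750 mm⁴
  hole 1: d = -25 mm → contributes −49578.3 mm⁴
  hole 2: d = 25 mm → contributes −49578.3 mm⁴
Total I = 15 369 593 mm⁴.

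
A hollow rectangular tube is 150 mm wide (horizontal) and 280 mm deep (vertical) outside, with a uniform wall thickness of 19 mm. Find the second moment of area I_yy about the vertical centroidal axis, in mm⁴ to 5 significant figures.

Treat the section as a set of non-overlapping primitives; coordinates are from the bounding-box lower-left.
Outer rectangle: 150 × 280, A = 42 000 mm², x = 75 mm, Ī = 78 750 000 mm⁴.
Inner void (subtracted): 112 × 242, A = 27 104 mm², x = 75 mm, Ī = 28 332 715 mm⁴.
By symmetry the centroid is at mid-width, x̄ = 75 mm.
All pieces are centred on the vertical centroidal axis, so I = ΣĪ (holes subtracted) = 50 417 285 mm⁴.

I_yy ≈ 5.0417 × 10⁷ mm⁴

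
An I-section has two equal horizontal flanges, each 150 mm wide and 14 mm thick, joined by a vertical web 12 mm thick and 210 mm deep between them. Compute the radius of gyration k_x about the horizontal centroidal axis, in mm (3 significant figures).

k_x ≈ 96.1 mm

Break the section into simple shapes (no overlaps), measuring from the bottom-left corner of the bounding box.
Bottom flange: 150 × 14, A = 2 100 mm², y = 7 mm, Ī = 34 300 mm⁴.
Web: 12 × 210, A = 2 520 mm², y = 119 mm, Ī = 9 261 000 mm⁴.
Top flange: 150 × 14, A = 2 100 mm², y = 231 mm, Ī = 34 300 mm⁴.
By symmetry the centroid is at mid-height, ȳ = 119 mm.
Transfer each piece to the horizontal centroidal axis using Ī + A·d² with d = y − 119:
  bottom flange: d = -112 mm → contributes +26 376 700 mm⁴
  web: d = 0 mm → contributes +9 261 000 mm⁴
  top flange: d = 112 mm → contributes +26 376 700 mm⁴
Total I = 62 014 400 mm⁴.
Radius of gyration: k = √(I/A) = √(62 014 400 / 6 720) = 96.064 mm.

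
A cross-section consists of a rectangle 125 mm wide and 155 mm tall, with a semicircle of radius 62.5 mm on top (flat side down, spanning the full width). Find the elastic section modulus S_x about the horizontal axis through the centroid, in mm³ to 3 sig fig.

Treat the section as a set of non-overlapping primitives; coordinates are from the bounding-box lower-left.
Rectangular body: 125 × 155, A = 19 375 mm², y = 77.5 mm, Ī = 38 790 365 mm⁴.
Semicircular cap: semicircle r = 62.5, A = 6135.9 mm², y = 181.53 mm, Ī = 1 674 758 mm⁴.
Centroid: ȳ = ΣA·y / ΣA = 102.52 mm.
Transfer each piece to the horizontal axis through the centroid using Ī + A·d² with d = y − 102.52:
  rectangular body: d = -25.02 mm → contributes +50 919 547 mm⁴
  semicircular cap: d = 79.005 mm → contributes +39 974 277 mm⁴
Total I = 90 893 823 mm⁴.
Extreme fibre distance c = 114.98 mm; S = I/c = 790 522 mm³.

S_x ≈ 7.91 × 10⁵ mm³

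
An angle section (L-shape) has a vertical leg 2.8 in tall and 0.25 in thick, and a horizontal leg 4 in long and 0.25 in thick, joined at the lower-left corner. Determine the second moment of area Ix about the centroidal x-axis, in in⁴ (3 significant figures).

Split into non-overlapping primitives; take the origin at the lower-left of the bounding box.
Vertical leg: 0.25 × 2.8, A = 0.7 in², y = 1.4 in, Ī = 0.45733 in⁴.
Horizontal leg (remainder): 3.75 × 0.25, A = 0.9375 in², y = 0.125 in, Ī = 0.0048828 in⁴.
Centroid: ȳ = ΣA·y / ΣA = 0.67004 in.
Transfer each piece to the centroidal x-axis using Ī + A·d² with d = y − 0.67004:
  vertical leg: d = 0.72996 in → contributes +0.83032 in⁴
  horizontal leg (remainder): d = -0.54504 in → contributes +0.28338 in⁴
Total I = 1.1137 in⁴.

Ix ≈ 1.11 in⁴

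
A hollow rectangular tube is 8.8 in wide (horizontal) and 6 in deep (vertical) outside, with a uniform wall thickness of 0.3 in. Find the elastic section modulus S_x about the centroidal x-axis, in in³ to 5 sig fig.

Break the section into simple shapes (no overlaps), measuring from the bottom-left corner of the bounding box.
Outer rectangle: 8.8 × 6, A = 52.8 in², y = 3 in, Ī = 158.4 in⁴.
Inner void (subtracted): 8.2 × 5.4, A = 44.28 in², y = 3 in, Ī = 107.6004 in⁴.
By symmetry the centroid is at mid-height, ȳ = 3 in.
All pieces are centred on the centroidal x-axis, so I = ΣĪ (holes subtracted) = 50.7996 in⁴.
Extreme fibre distance c = 3 in; S = I/c = 16.9332 in³.

S_x ≈ 16.933 in³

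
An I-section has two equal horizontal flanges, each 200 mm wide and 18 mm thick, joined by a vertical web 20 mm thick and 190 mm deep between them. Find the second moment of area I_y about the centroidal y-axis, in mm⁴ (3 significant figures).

Break the section into simple shapes (no overlaps), measuring from the bottom-left corner of the bounding box.
Bottom flange: 200 × 18, A = 3 600 mm², x = 100 mm, Ī = 12 000 000 mm⁴.
Web: 20 × 190, A = 3 800 mm², x = 100 mm, Ī = 126 667 mm⁴.
Top flange: 200 × 18, A = 3 600 mm², x = 100 mm, Ī = 12 000 000 mm⁴.
By symmetry the centroid is at mid-width, x̄ = 100 mm.
All pieces are centred on the centroidal y-axis, so I = ΣĪ = 24 126 667 mm⁴.

I_y ≈ 2.41 × 10⁷ mm⁴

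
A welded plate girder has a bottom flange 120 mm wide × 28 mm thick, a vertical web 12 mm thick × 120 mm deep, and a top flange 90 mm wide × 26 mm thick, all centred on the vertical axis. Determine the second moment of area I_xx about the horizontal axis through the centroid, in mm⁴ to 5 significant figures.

Split into non-overlapping primitives; take the origin at the lower-left of the bounding box.
Bottom plate: 120 × 28, A = 3 360 mm², y = 14 mm, Ī = 219 520 mm⁴.
Web plate: 12 × 120, A = 1 440 mm², y = 88 mm, Ī = 1 728 000 mm⁴.
Top plate: 90 × 26, A = 2 340 mm², y = 161 mm, Ī = 131 820 mm⁴.
Centroid: ȳ = ΣA·y / ΣA = 77.10084 mm.
Transfer each piece to the horizontal axis through the centroid using Ī + A·d² with d = y − 77.10084:
  bottom plate: d = -63.10084 mm → contributes +13 598 086 mm⁴
  web plate: d = 10.89916 mm → contributes +1 899 060 mm⁴
  top plate: d = 83.89916 mm → contributes +16 603 241 mm⁴
Total I = 32 100 387 mm⁴.

I_xx ≈ 3.2100 × 10⁷ mm⁴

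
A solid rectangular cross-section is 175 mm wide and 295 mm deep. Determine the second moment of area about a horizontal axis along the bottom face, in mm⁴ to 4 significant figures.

The section: 175 × 295, A = 51 625 mm², y = 147.5 mm, Ī = 374 388 802 mm⁴.
Transfer it to a horizontal axis along the bottom face using Ī + A·d² with d = y − 0:
  the section: d = 147.5 mm → contributes +1 497 555 208 mm⁴
Total I = 1 497 555 208 mm⁴.

I_base ≈ 1.498 × 10⁹ mm⁴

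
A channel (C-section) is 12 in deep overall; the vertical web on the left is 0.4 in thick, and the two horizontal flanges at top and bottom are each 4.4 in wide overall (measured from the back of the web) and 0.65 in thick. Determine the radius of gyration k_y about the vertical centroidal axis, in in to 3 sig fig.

k_y ≈ 1.38 in

Split into non-overlapping primitives; take the origin at the lower-left of the bounding box.
Web: 0.4 × 12, A = 4.8 in², x = 0.2 in, Ī = 0.064 in⁴.
Top flange (beyond web): 4 × 0.65, A = 2.6 in², x = 2.4 in, Ī = 3.4667 in⁴.
Bottom flange (beyond web): 4 × 0.65, A = 2.6 in², x = 2.4 in, Ī = 3.4667 in⁴.
Centroid: x̄ = ΣA·x / ΣA = 1.344 in.
Transfer each piece to the vertical centroidal axis using Ī + A·d² with d = x − 1.344:
  web: d = -1.144 in → contributes +6.3459 in⁴
  top flange (beyond web): d = 1.056 in → contributes +6.366 in⁴
  bottom flange (beyond web): d = 1.056 in → contributes +6.366 in⁴
Total I = 19.078 in⁴.
Radius of gyration: k = √(I/A) = √(19.078 / 10) = 1.3812 in.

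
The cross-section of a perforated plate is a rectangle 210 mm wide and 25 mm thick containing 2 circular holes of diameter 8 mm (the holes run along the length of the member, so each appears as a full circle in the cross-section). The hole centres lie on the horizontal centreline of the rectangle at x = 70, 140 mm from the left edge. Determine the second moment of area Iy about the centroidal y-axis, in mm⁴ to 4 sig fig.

Break the section into simple shapes (no overlaps), measuring from the bottom-left corner of the bounding box.
Plate: 210 × 25, A = 5 250 mm², x = 105 mm, Ī = 19 293 750 mm⁴.
Hole 1 (subtracted): ⌀8, A = 50.2655 mm², x = 70 mm, Ī = 201.062 mm⁴.
Hole 2 (subtracted): ⌀8, A = 50.2655 mm², x = 140 mm, Ī = 201.062 mm⁴.
By symmetry the centroid is at mid-width, x̄ = 105 mm.
Transfer each piece to the centroidal y-axis using Ī + A·d² with d = x − 105:
  plate: d = 0 mm → contributes +19 293 750 mm⁴
  hole 1: d = -35 mm → contributes −61776.3 mm⁴
  hole 2: d = 35 mm → contributes −61776.3 mm⁴
Total I = 19 170 197 mm⁴.

Iy ≈ 1.917 × 10⁷ mm⁴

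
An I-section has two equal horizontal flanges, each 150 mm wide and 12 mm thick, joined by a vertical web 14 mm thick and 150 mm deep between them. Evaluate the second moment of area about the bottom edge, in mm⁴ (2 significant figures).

Split into non-overlapping primitives; take the origin at the lower-left of the bounding box.
Bottom flange: 150 × 12, A = 1 800 mm², y = 6 mm, Ī = 21 600 mm⁴.
Web: 14 × 150, A = 2 100 mm², y = 87 mm, Ī = 3 937 500 mm⁴.
Top flange: 150 × 12, A = 1 800 mm², y = 168 mm, Ī = 21 600 mm⁴.
Transfer each piece to the bottom edge using Ī + A·d² with d = y − 0:
  bottom flange: d = 6 mm → contributes +86 400 mm⁴
  web: d = 87 mm → contributes +19 832 400 mm⁴
  top flange: d = 168 mm → contributes +50 824 800 mm⁴
Total I = 70 743 600 mm⁴.

I_base ≈ 7.1 × 10⁷ mm⁴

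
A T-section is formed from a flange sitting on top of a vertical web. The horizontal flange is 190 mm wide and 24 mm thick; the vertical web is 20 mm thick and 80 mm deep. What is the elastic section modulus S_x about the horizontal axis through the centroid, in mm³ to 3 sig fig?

Split into non-overlapping primitives; take the origin at the lower-left of the bounding box.
Flange: 190 × 24, A = 4 560 mm², y = 92 mm, Ī = 218 880 mm⁴.
Web: 20 × 80, A = 1 600 mm², y = 40 mm, Ī = 853 333 mm⁴.
Centroid: ȳ = ΣA·y / ΣA = 78.494 mm.
Transfer each piece to the horizontal axis through the centroid using Ī + A·d² with d = y − 78.494:
  flange: d = 13.506 mm → contributes +1 050 740 mm⁴
  web: d = -38.494 mm → contributes +3 224 133 mm⁴
Total I = 4 274 873 mm⁴.
Extreme fibre distance c = 78.494 mm; S = I/c = 54 461 mm³.

S_x ≈ 5.45 × 10⁴ mm³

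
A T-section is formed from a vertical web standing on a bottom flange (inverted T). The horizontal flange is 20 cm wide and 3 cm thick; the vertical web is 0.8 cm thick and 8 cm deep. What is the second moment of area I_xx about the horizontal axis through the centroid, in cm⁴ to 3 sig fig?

Treat the section as a set of non-overlapping primitives; coordinates are from the bounding-box lower-left.
Flange: 20 × 3, A = 60 cm², y = 1.5 cm, Ī = 45 cm⁴.
Web: 0.8 × 8, A = 6.4 cm², y = 7 cm, Ī = 34.133 cm⁴.
Centroid: ȳ = ΣA·y / ΣA = 2.0301 cm.
Transfer each piece to the horizontal axis through the centroid using Ī + A·d² with d = y − 2.0301:
  flange: d = -0.53012 cm → contributes +61.862 cm⁴
  web: d = 4.9699 cm → contributes +192.21 cm⁴
Total I = 254.07 cm⁴.

I_xx ≈ 254 cm⁴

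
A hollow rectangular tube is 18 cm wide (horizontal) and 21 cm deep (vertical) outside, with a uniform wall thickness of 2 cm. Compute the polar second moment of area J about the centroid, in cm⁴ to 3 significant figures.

J ≈ 1.45 × 10⁴ cm⁴

Decompose the section into non-overlapping parts with the origin at the bottom-left of its bounding rectangle.
Outer rectangle: 18 × 21, A = 378 cm², y = 10.5 cm, Ī = 13 892 cm⁴.
Inner void (subtracted): 14 × 17, A = 238 cm², y = 10.5 cm, Ī = 5731.8 cm⁴.
By symmetry the centroid is at mid-height, ȳ = 10.5 cm.
All pieces are centred on the centroidal x-axis, so I = ΣĪ (holes subtracted) = 8159.7 cm⁴.
Repeating about the centroidal y-axis gives I_y = 6318.7 cm⁴.
Polar second moment: J = I_x + I_y = 14 478 cm⁴.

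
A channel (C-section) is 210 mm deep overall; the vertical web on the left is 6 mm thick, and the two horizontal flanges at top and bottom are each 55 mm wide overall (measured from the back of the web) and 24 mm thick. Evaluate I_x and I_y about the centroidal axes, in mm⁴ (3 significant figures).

Split into non-overlapping primitives; take the origin at the lower-left of the bounding box.
Web: 6 × 210, A = 1 260 mm², y = 105 mm, Ī = 4 630 500 mm⁴.
Top flange (beyond web): 49 × 24, A = 1 176 mm², y = 198 mm, Ī = 56 448 mm⁴.
Bottom flange (beyond web): 49 × 24, A = 1 176 mm², y = 12 mm, Ī = 56 448 mm⁴.
By symmetry the centroid is at mid-height, ȳ = 105 mm.
Transfer each piece to the centroidal x-axis using Ī + A·d² with d = y − 105:
  web: d = 0 mm → contributes +4 630 500 mm⁴
  top flange (beyond web): d = 93 mm → contributes +10 227 672 mm⁴
  bottom flange (beyond web): d = -93 mm → contributes +10 227 672 mm⁴
Total I = 25 085 844 mm⁴.
For the y-axis: x̄ = 20.907 mm.
Repeating about the centroidal y-axis gives I_y = 1 094 853 mm⁴.

I_x ≈ 2.51 × 10⁷ mm⁴, I_y ≈ 1.09 × 10⁶ mm⁴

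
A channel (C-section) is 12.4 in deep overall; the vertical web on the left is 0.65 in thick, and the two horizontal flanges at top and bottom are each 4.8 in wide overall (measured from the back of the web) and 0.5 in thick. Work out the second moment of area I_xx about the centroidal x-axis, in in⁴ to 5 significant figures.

Split into non-overlapping primitives; take the origin at the lower-left of the bounding box.
Web: 0.65 × 12.4, A = 8.06 in², y = 6.2 in, Ī = 103.2755 in⁴.
Top flange (beyond web): 4.15 × 0.5, A = 2.075 in², y = 12.15 in, Ī = 0.04322917 in⁴.
Bottom flange (beyond web): 4.15 × 0.5, A = 2.075 in², y = 0.25 in, Ī = 0.04322917 in⁴.
By symmetry the centroid is at mid-height, ȳ = 6.2 in.
Transfer each piece to the centroidal x-axis using Ī + A·d² with d = y − 6.2:
  web: d = 0 in → contributes +103.2755 in⁴
  top flange (beyond web): d = 5.95 in → contributes +73.50342 in⁴
  bottom flange (beyond web): d = -5.95 in → contributes +73.50342 in⁴
Total I = 250.2823 in⁴.

I_xx ≈ 250.28 in⁴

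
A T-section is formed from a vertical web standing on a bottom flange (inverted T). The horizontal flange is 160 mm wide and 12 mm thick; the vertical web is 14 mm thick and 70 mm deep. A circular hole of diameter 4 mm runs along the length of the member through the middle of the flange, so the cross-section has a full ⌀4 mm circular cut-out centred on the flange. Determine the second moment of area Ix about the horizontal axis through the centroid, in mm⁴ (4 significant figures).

Ix ≈ 1.511 × 10⁶ mm⁴

Decompose the section into non-overlapping parts with the origin at the bottom-left of its bounding rectangle.
Flange: 160 × 12, A = 1 920 mm², y = 6 mm, Ī = 23 040 mm⁴.
Web: 14 × 70, A = 980 mm², y = 47 mm, Ī = 400 167 mm⁴.
Hole (subtracted): ⌀4, A = 12.5664 mm², y = 6 mm, Ī = 12.5664 mm⁴.
Centroid: ȳ = ΣA·y / ΣA = 19.9155 mm.
Transfer each piece to the horizontal axis through the centroid using Ī + A·d² with d = y − 19.9155:
  flange: d = -13.9155 mm → contributes +394 829 mm⁴
  web: d = 27.0845 mm → contributes +1 119 067 mm⁴
  hole: d = -13.9155 mm → contributes −2445.92 mm⁴
Total I = 1 511 450 mm⁴.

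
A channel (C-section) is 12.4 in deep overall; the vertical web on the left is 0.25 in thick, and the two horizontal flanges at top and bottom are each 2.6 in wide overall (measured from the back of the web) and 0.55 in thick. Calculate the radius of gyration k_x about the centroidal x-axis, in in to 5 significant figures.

k_x ≈ 4.7918 in

Decompose the section into non-overlapping parts with the origin at the bottom-left of its bounding rectangle.
Web: 0.25 × 12.4, A = 3.1 in², y = 6.2 in, Ī = 39.72133 in⁴.
Top flange (beyond web): 2.35 × 0.55, A = 1.2925 in², y = 12.125 in, Ī = 0.03258177 in⁴.
Bottom flange (beyond web): 2.35 × 0.55, A = 1.2925 in², y = 0.275 in, Ī = 0.03258177 in⁴.
By symmetry the centroid is at mid-height, ȳ = 6.2 in.
Transfer each piece to the centroidal x-axis using Ī + A·d² with d = y − 6.2:
  web: d = 0 in → contributes +39.72133 in⁴
  top flange (beyond web): d = 5.925 in → contributes +45.4066 in⁴
  bottom flange (beyond web): d = -5.925 in → contributes +45.4066 in⁴
Total I = 130.5345 in⁴.
Radius of gyration: k = √(I/A) = √(130.5345 / 5.685) = 4.791787 in.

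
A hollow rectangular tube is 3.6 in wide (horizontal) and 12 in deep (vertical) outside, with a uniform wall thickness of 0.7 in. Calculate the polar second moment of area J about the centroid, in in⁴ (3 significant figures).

J ≈ 337 in⁴

Break the section into simple shapes (no overlaps), measuring from the bottom-left corner of the bounding box.
Outer rectangle: 3.6 × 12, A = 43.2 in², y = 6 in, Ī = 518.4 in⁴.
Inner void (subtracted): 2.2 × 10.6, A = 23.32 in², y = 6 in, Ī = 218.35 in⁴.
By symmetry the centroid is at mid-height, ȳ = 6 in.
All pieces are centred on the centroidal x-axis, so I = ΣĪ (holes subtracted) = 300.05 in⁴.
Repeating about the centroidal y-axis gives I_y = 37.25 in⁴.
Polar second moment: J = I_x + I_y = 337.3 in⁴.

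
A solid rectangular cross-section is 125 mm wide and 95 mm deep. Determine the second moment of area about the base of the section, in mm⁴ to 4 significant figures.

I_base ≈ 3.572 × 10⁷ mm⁴

The section: 125 × 95, A = 11 875 mm², y = 47.5 mm, Ī = 8 930 990 mm⁴.
Transfer it to the bottom edge using Ī + A·d² with d = y − 0:
  the section: d = 47.5 mm → contributes +35 723 958 mm⁴
Total I = 35 723 958 mm⁴.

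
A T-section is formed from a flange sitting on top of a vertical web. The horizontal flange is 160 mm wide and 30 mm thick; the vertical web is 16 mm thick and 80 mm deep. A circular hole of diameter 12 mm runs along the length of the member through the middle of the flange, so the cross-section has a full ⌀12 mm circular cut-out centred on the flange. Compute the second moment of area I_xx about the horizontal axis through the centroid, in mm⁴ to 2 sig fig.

I_xx ≈ 4.1 × 10⁶ mm⁴

Treat the section as a set of non-overlapping primitives; coordinates are from the bounding-box lower-left.
Flange: 160 × 30, A = 4 800 mm², y = 95 mm, Ī = 360 000 mm⁴.
Web: 16 × 80, A = 1 280 mm², y = 40 mm, Ī = 682 667 mm⁴.
Hole (subtracted): ⌀12, A = 113.1 mm², y = 95 mm, Ī = 1 018 mm⁴.
Centroid: ȳ = ΣA·y / ΣA = 83.2 mm.
Transfer each piece to the horizontal axis through the centroid using Ī + A·d² with d = y − 83.2:
  flange: d = 11.8 mm → contributes +1 028 173 mm⁴
  web: d = -43.2 mm → contributes +3 071 629 mm⁴
  hole: d = 11.8 mm → contributes −16 761 mm⁴
Total I = 4 083 040 mm⁴.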